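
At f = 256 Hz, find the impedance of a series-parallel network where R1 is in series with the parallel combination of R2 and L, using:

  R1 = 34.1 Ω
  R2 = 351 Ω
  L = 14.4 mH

Step 1 — Angular frequency: ω = 2π·f = 2π·256 = 1608 rad/s.
Step 2 — Component impedances:
  R1: Z = R = 34.1 Ω
  R2: Z = R = 351 Ω
  L: Z = jωL = j·1608·0.0144 = 0 + j23.16 Ω
Step 3 — Parallel branch: R2 || L = 1/(1/R2 + 1/L) = 1.522 + j23.06 Ω.
Step 4 — Series with R1: Z_total = R1 + (R2 || L) = 35.62 + j23.06 Ω = 42.44∠32.9° Ω.

Z = 35.62 + j23.06 Ω = 42.44∠32.9° Ω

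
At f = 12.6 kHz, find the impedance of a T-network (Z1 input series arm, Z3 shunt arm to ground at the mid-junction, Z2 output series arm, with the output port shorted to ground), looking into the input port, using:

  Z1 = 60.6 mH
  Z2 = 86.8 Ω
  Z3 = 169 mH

Step 1 — Angular frequency: ω = 2π·f = 2π·1.26e+04 = 7.917e+04 rad/s.
Step 2 — Component impedances:
  Z1: Z = jωL = j·7.917e+04·0.0606 = 0 + j4798 Ω
  Z2: Z = R = 86.8 Ω
  Z3: Z = jωL = j·7.917e+04·0.169 = 0 + j1.338e+04 Ω
Step 3 — With the output port shorted to ground, the output series arm Z2 runs from the junction to ground; the shunt arm Z3 also runs from the junction to ground. They appear in parallel: Z3 || Z2 = 86.8 + j0.5631 Ω.
Step 4 — Series with input arm Z1: Z_in = Z1 + (Z3 || Z2) = 86.8 + j4798 Ω = 4799∠89.0° Ω.

Z = 86.8 + j4798 Ω = 4799∠89.0° Ω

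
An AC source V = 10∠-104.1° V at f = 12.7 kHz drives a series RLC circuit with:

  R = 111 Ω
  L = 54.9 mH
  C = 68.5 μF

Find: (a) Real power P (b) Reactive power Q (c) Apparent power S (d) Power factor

Step 1 — Angular frequency: ω = 2π·f = 2π·1.27e+04 = 7.98e+04 rad/s.
Step 2 — Component impedances:
  R: Z = R = 111 Ω
  L: Z = jωL = j·7.98e+04·0.0549 = 0 + j4381 Ω
  C: Z = 1/(jωC) = -j/(ω·C) = 0 - j0.1829 Ω
Step 3 — Series combination: Z_total = R + L + C = 111 + j4381 Ω = 4382∠88.5° Ω.
Step 4 — Source phasor: V = 10∠-104.1° V = -2.436 - j9.699 V.
Step 5 — Current: I = V / Z = -0.002227 + j0.0004997 A = 0.002282∠167.4° A.
Step 6 — Complex power: S = V·I* = 0.0005781 + j0.02281 VA.
Step 7 — Real power: P = Re(S) = 0.0005781 W.
Step 8 — Reactive power: Q = Im(S) = 0.02281 VAR.
Step 9 — Apparent power: |S| = 0.02282 VA.
Step 10 — Power factor: PF = P/|S| = 0.02533 (lagging).

(a) P = 0.0005781 W  (b) Q = 0.02281 VAR  (c) S = 0.02282 VA  (d) PF = 0.02533 (lagging)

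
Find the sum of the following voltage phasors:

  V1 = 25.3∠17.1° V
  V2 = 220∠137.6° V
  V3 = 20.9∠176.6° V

Step 1 — Convert each phasor to rectangular form:
  V1 = 25.3·(cos(17.1°) + j·sin(17.1°)) = 24.18 + j7.439 V
  V2 = 220·(cos(137.6°) + j·sin(137.6°)) = -162.5 + j148.3 V
  V3 = 20.9·(cos(176.6°) + j·sin(176.6°)) = -20.86 + j1.24 V
Step 2 — Sum components: V_total = -159.1 + j157 V.
Step 3 — Convert to polar: |V_total| = 223.6 V, ∠V_total = 135.4°.

V_total = 223.6∠135.4° V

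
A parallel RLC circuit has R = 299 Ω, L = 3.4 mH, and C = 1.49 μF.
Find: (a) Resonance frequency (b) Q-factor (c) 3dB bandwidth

Step 1 — Resonance: ω₀ = 1/√(LC) = 1/√(0.0034·1.49e-06) = 1.405e+04 rad/s.
Step 2 — f₀ = ω₀/(2π) = 2236 Hz.
Step 3 — Parallel Q: Q = R/(ω₀L) = 299/(1.405e+04·0.0034) = 6.259.
Step 4 — Bandwidth: Δω = ω₀/Q = 2245 rad/s; BW = Δω/(2π) = 357.2 Hz.

(a) f₀ = 2236 Hz  (b) Q = 6.259  (c) BW = 357.2 Hz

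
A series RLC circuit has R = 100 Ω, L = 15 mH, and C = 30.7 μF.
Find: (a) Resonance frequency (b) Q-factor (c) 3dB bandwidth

Step 1 — Resonance: ω₀ = 1/√(LC) = 1/√(0.015·3.07e-05) = 1474 rad/s.
Step 2 — f₀ = ω₀/(2π) = 234.5 Hz.
Step 3 — Series Q: Q = ω₀L/R = 1474·0.015/100 = 0.221.
Step 4 — Bandwidth: Δω = ω₀/Q = 6667 rad/s; BW = Δω/(2π) = 1061 Hz.

(a) f₀ = 234.5 Hz  (b) Q = 0.221  (c) BW = 1061 Hz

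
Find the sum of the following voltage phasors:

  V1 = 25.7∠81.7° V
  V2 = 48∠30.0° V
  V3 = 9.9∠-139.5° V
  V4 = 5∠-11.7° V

Step 1 — Convert each phasor to rectangular form:
  V1 = 25.7·(cos(81.7°) + j·sin(81.7°)) = 3.71 + j25.43 V
  V2 = 48·(cos(30.0°) + j·sin(30.0°)) = 41.57 + j24 V
  V3 = 9.9·(cos(-139.5°) + j·sin(-139.5°)) = -7.528 - j6.43 V
  V4 = 5·(cos(-11.7°) + j·sin(-11.7°)) = 4.896 - j1.014 V
Step 2 — Sum components: V_total = 42.65 + j41.99 V.
Step 3 — Convert to polar: |V_total| = 59.85 V, ∠V_total = 44.6°.

V_total = 59.85∠44.6° V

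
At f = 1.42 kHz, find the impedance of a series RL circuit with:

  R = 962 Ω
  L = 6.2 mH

Step 1 — Angular frequency: ω = 2π·f = 2π·1420 = 8922 rad/s.
Step 2 — Component impedances:
  R: Z = R = 962 Ω
  L: Z = jωL = j·8922·0.0062 = 0 + j55.32 Ω
Step 3 — Series combination: Z_total = R + L = 962 + j55.32 Ω = 963.6∠3.3° Ω.

Z = 962 + j55.32 Ω = 963.6∠3.3° Ω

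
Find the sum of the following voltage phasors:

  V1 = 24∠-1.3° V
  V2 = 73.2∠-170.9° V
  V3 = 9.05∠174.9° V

Step 1 — Convert each phasor to rectangular form:
  V1 = 24·(cos(-1.3°) + j·sin(-1.3°)) = 23.99 - j0.5445 V
  V2 = 73.2·(cos(-170.9°) + j·sin(-170.9°)) = -72.28 - j11.58 V
  V3 = 9.05·(cos(174.9°) + j·sin(174.9°)) = -9.014 + j0.8045 V
Step 2 — Sum components: V_total = -57.3 - j11.32 V.
Step 3 — Convert to polar: |V_total| = 58.41 V, ∠V_total = -168.8°.

V_total = 58.41∠-168.8° V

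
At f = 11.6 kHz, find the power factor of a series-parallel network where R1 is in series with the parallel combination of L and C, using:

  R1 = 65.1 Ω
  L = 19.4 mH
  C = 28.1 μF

Step 1 — Angular frequency: ω = 2π·f = 2π·1.16e+04 = 7.288e+04 rad/s.
Step 2 — Component impedances:
  R1: Z = R = 65.1 Ω
  L: Z = jωL = j·7.288e+04·0.0194 = 0 + j1414 Ω
  C: Z = 1/(jωC) = -j/(ω·C) = 0 - j0.4883 Ω
Step 3 — Parallel branch: L || C = 1/(1/L + 1/C) = 0 - j0.4884 Ω.
Step 4 — Series with R1: Z_total = R1 + (L || C) = 65.1 - j0.4884 Ω = 65.1∠-0.4° Ω.
Step 5 — Power factor: PF = cos(φ) = Re(Z)/|Z| = 65.1/65.1 = 1.
Step 6 — Type: Im(Z) = -0.4884 ⇒ leading (phase φ = -0.4°).

PF = 1 (leading, φ = -0.4°)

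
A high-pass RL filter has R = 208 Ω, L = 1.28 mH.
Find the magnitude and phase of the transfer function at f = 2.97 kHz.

Step 1 — Angular frequency: ω = 2π·2970 = 1.866e+04 rad/s.
Step 2 — Transfer function: H(jω) = jωL/(R + jωL).
Step 3 — Numerator jωL = j·23.89; denominator R + jωL = 208 + j23.89.
Step 4 — H = 0.01302 + j0.1133.
Step 5 — Magnitude: |H| = 0.1141 (-18.9 dB); phase: φ = 83.4°.

|H| = 0.1141 (-18.9 dB), φ = 83.4°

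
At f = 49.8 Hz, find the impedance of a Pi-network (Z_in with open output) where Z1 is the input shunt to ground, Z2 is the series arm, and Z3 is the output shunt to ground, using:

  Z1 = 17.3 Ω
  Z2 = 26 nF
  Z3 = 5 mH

Step 1 — Angular frequency: ω = 2π·f = 2π·49.8 = 312.9 rad/s.
Step 2 — Component impedances:
  Z1: Z = R = 17.3 Ω
  Z2: Z = 1/(jωC) = -j/(ω·C) = 0 - j1.229e+05 Ω
  Z3: Z = jωL = j·312.9·0.005 = 0 + j1.565 Ω
Step 3 — With open output, the series arm Z2 and the output shunt Z3 appear in series to ground: Z2 + Z3 = 0 - j1.229e+05 Ω.
Step 4 — Parallel with input shunt Z1: Z_in = Z1 || (Z2 + Z3) = 17.3 - j0.002435 Ω = 17.3∠-0.0° Ω.

Z = 17.3 - j0.002435 Ω = 17.3∠-0.0° Ω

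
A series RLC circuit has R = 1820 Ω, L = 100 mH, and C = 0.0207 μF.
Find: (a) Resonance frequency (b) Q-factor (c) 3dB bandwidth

Step 1 — Resonance: ω₀ = 1/√(LC) = 1/√(0.1·2.07e-08) = 2.198e+04 rad/s.
Step 2 — f₀ = ω₀/(2π) = 3498 Hz.
Step 3 — Series Q: Q = ω₀L/R = 2.198e+04·0.1/1820 = 1.208.
Step 4 — Bandwidth: Δω = ω₀/Q = 1.82e+04 rad/s; BW = Δω/(2π) = 2897 Hz.

(a) f₀ = 3498 Hz  (b) Q = 1.208  (c) BW = 2897 Hz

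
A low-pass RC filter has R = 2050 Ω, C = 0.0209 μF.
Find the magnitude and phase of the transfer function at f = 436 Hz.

Step 1 — Angular frequency: ω = 2π·436 = 2739 rad/s.
Step 2 — Transfer function: H(jω) = 1/(1 + jωRC).
Step 3 — Denominator: 1 + jωRC = 1 + j·2739·2050·2.09e-08 = 1 + j0.1174.
Step 4 — H = 0.9864 - j0.1158.
Step 5 — Magnitude: |H| = 0.9932 (-0.1 dB); phase: φ = -6.7°.

|H| = 0.9932 (-0.1 dB), φ = -6.7°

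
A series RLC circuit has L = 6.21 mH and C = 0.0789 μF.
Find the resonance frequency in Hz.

Step 1 — Resonance condition Im(Z)=0 gives ω₀ = 1/√(LC).
Step 2 — ω₀ = 1/√(0.00621·7.89e-08) = 4.518e+04 rad/s.
Step 3 — f₀ = ω₀/(2π) = 7190 Hz.

f₀ = 7190 Hz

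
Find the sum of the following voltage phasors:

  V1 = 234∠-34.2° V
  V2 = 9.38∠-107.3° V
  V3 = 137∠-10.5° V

Step 1 — Convert each phasor to rectangular form:
  V1 = 234·(cos(-34.2°) + j·sin(-34.2°)) = 193.5 - j131.5 V
  V2 = 9.38·(cos(-107.3°) + j·sin(-107.3°)) = -2.789 - j8.956 V
  V3 = 137·(cos(-10.5°) + j·sin(-10.5°)) = 134.7 - j24.97 V
Step 2 — Sum components: V_total = 325.5 - j165.4 V.
Step 3 — Convert to polar: |V_total| = 365.1 V, ∠V_total = -26.9°.

V_total = 365.1∠-26.9° V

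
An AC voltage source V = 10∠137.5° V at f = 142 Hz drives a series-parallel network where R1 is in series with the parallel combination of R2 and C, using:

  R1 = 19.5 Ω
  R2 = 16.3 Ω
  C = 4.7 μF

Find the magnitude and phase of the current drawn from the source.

Step 1 — Angular frequency: ω = 2π·f = 2π·142 = 892.2 rad/s.
Step 2 — Component impedances:
  R1: Z = R = 19.5 Ω
  R2: Z = R = 16.3 Ω
  C: Z = 1/(jωC) = -j/(ω·C) = 0 - j238.5 Ω
Step 3 — Parallel branch: R2 || C = 1/(1/R2 + 1/C) = 16.22 - j1.109 Ω.
Step 4 — Series with R1: Z_total = R1 + (R2 || C) = 35.72 - j1.109 Ω = 35.74∠-1.8° Ω.
Step 5 — Source phasor: V = 10∠137.5° V = -7.373 + j6.756 V.
Step 6 — Ohm's law: I = V / Z_total = (-7.373 + j6.756) / (35.72 - j1.109) = -0.212 + j0.1825 A.
Step 7 — Convert to polar: |I| = 0.2798 A, ∠I = 139.3°.

I = 0.2798∠139.3° A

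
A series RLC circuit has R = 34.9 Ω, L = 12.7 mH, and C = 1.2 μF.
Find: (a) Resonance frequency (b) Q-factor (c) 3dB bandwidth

Step 1 — Resonance: ω₀ = 1/√(LC) = 1/√(0.0127·1.2e-06) = 8100 rad/s.
Step 2 — f₀ = ω₀/(2π) = 1289 Hz.
Step 3 — Series Q: Q = ω₀L/R = 8100·0.0127/34.9 = 2.948.
Step 4 — Bandwidth: Δω = ω₀/Q = 2748 rad/s; BW = Δω/(2π) = 437.4 Hz.

(a) f₀ = 1289 Hz  (b) Q = 2.948  (c) BW = 437.4 Hz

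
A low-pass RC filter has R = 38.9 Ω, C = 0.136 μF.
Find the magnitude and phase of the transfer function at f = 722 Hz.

Step 1 — Angular frequency: ω = 2π·722 = 4536 rad/s.
Step 2 — Transfer function: H(jω) = 1/(1 + jωRC).
Step 3 — Denominator: 1 + jωRC = 1 + j·4536·38.9·1.36e-07 = 1 + j0.024.
Step 4 — H = 0.9994 - j0.02399.
Step 5 — Magnitude: |H| = 0.9997 (-0.0 dB); phase: φ = -1.4°.

|H| = 0.9997 (-0.0 dB), φ = -1.4°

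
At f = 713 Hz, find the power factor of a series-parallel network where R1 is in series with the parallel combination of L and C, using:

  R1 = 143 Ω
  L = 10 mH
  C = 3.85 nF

Step 1 — Angular frequency: ω = 2π·f = 2π·713 = 4480 rad/s.
Step 2 — Component impedances:
  R1: Z = R = 143 Ω
  L: Z = jωL = j·4480·0.01 = 0 + j44.8 Ω
  C: Z = 1/(jωC) = -j/(ω·C) = 0 - j5.798e+04 Ω
Step 3 — Parallel branch: L || C = 1/(1/L + 1/C) = 0 + j44.83 Ω.
Step 4 — Series with R1: Z_total = R1 + (L || C) = 143 + j44.83 Ω = 149.9∠17.4° Ω.
Step 5 — Power factor: PF = cos(φ) = Re(Z)/|Z| = 143/149.86 = 0.9542.
Step 6 — Type: Im(Z) = 44.83 ⇒ lagging (phase φ = 17.4°).

PF = 0.9542 (lagging, φ = 17.4°)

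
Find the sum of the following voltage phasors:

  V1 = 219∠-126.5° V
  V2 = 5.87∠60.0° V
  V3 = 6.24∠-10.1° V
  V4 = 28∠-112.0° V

Step 1 — Convert each phasor to rectangular form:
  V1 = 219·(cos(-126.5°) + j·sin(-126.5°)) = -130.3 - j176 V
  V2 = 5.87·(cos(60.0°) + j·sin(60.0°)) = 2.935 + j5.084 V
  V3 = 6.24·(cos(-10.1°) + j·sin(-10.1°)) = 6.143 - j1.094 V
  V4 = 28·(cos(-112.0°) + j·sin(-112.0°)) = -10.49 - j25.96 V
Step 2 — Sum components: V_total = -131.7 - j198 V.
Step 3 — Convert to polar: |V_total| = 237.8 V, ∠V_total = -123.6°.

V_total = 237.8∠-123.6° V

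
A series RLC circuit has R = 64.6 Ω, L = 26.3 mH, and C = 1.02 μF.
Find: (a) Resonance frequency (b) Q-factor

Step 1 — Resonance condition Im(Z)=0 gives ω₀ = 1/√(LC).
Step 2 — ω₀ = 1/√(0.0263·1.02e-06) = 6106 rad/s.
Step 3 — f₀ = ω₀/(2π) = 971.7 Hz.
Step 4 — Series Q: Q = ω₀L/R = 6106·0.0263/64.6 = 2.486.

(a) f₀ = 971.7 Hz  (b) Q = 2.486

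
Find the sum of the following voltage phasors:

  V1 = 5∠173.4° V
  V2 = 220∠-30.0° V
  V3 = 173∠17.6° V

Step 1 — Convert each phasor to rectangular form:
  V1 = 5·(cos(173.4°) + j·sin(173.4°)) = -4.967 + j0.5747 V
  V2 = 220·(cos(-30.0°) + j·sin(-30.0°)) = 190.5 - j110 V
  V3 = 173·(cos(17.6°) + j·sin(17.6°)) = 164.9 + j52.31 V
Step 2 — Sum components: V_total = 350.5 - j57.12 V.
Step 3 — Convert to polar: |V_total| = 355.1 V, ∠V_total = -9.3°.

V_total = 355.1∠-9.3° V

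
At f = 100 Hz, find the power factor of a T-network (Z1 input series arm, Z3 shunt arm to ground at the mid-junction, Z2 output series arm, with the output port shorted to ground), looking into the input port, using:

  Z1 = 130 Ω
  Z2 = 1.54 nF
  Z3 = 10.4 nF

Step 1 — Angular frequency: ω = 2π·f = 2π·100 = 628.3 rad/s.
Step 2 — Component impedances:
  Z1: Z = R = 130 Ω
  Z2: Z = 1/(jωC) = -j/(ω·C) = 0 - j1.033e+06 Ω
  Z3: Z = 1/(jωC) = -j/(ω·C) = 0 - j1.53e+05 Ω
Step 3 — With the output port shorted to ground, the output series arm Z2 runs from the junction to ground; the shunt arm Z3 also runs from the junction to ground. They appear in parallel: Z3 || Z2 = 0 - j1.333e+05 Ω.
Step 4 — Series with input arm Z1: Z_in = Z1 + (Z3 || Z2) = 130 - j1.333e+05 Ω = 1.333e+05∠-89.9° Ω.
Step 5 — Power factor: PF = cos(φ) = Re(Z)/|Z| = 130/133296 = 0.0009753.
Step 6 — Type: Im(Z) = -1.333e+05 ⇒ leading (phase φ = -89.9°).

PF = 0.0009753 (leading, φ = -89.9°)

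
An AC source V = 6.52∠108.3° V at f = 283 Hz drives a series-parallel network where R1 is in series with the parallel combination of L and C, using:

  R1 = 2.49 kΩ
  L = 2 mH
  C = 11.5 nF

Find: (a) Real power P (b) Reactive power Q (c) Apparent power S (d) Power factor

Step 1 — Angular frequency: ω = 2π·f = 2π·283 = 1778 rad/s.
Step 2 — Component impedances:
  R1: Z = R = 2490 Ω
  L: Z = jωL = j·1778·0.002 = 0 + j3.556 Ω
  C: Z = 1/(jωC) = -j/(ω·C) = 0 - j4.89e+04 Ω
Step 3 — Parallel branch: L || C = 1/(1/L + 1/C) = 0 + j3.557 Ω.
Step 4 — Series with R1: Z_total = R1 + (L || C) = 2490 + j3.557 Ω = 2490∠0.1° Ω.
Step 5 — Source phasor: V = 6.52∠108.3° V = -2.047 + j6.19 V.
Step 6 — Current: I = V / Z = -0.0008186 + j0.002487 A = 0.002618∠108.2° A.
Step 7 — Complex power: S = V·I* = 0.01707 + j2.439e-05 VA.
Step 8 — Real power: P = Re(S) = 0.01707 W.
Step 9 — Reactive power: Q = Im(S) = 2.439e-05 VAR.
Step 10 — Apparent power: |S| = 0.01707 VA.
Step 11 — Power factor: PF = P/|S| = 1 (lagging).

(a) P = 0.01707 W  (b) Q = 2.439e-05 VAR  (c) S = 0.01707 VA  (d) PF = 1 (lagging)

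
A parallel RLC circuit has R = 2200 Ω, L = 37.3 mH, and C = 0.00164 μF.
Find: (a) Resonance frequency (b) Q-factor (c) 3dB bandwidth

Step 1 — Resonance: ω₀ = 1/√(LC) = 1/√(0.0373·1.64e-09) = 1.279e+05 rad/s.
Step 2 — f₀ = ω₀/(2π) = 2.035e+04 Hz.
Step 3 — Parallel Q: Q = R/(ω₀L) = 2200/(1.279e+05·0.0373) = 0.4613.
Step 4 — Bandwidth: Δω = ω₀/Q = 2.772e+05 rad/s; BW = Δω/(2π) = 4.411e+04 Hz.

(a) f₀ = 2.035e+04 Hz  (b) Q = 0.4613  (c) BW = 4.411e+04 Hz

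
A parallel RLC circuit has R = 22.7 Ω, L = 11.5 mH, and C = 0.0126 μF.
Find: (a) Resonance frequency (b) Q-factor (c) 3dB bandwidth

Step 1 — Resonance: ω₀ = 1/√(LC) = 1/√(0.0115·1.26e-08) = 8.307e+04 rad/s.
Step 2 — f₀ = ω₀/(2π) = 1.322e+04 Hz.
Step 3 — Parallel Q: Q = R/(ω₀L) = 22.7/(8.307e+04·0.0115) = 0.02376.
Step 4 — Bandwidth: Δω = ω₀/Q = 3.496e+06 rad/s; BW = Δω/(2π) = 5.564e+05 Hz.

(a) f₀ = 1.322e+04 Hz  (b) Q = 0.02376  (c) BW = 5.564e+05 Hz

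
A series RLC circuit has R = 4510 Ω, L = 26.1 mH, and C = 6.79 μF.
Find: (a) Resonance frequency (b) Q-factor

Step 1 — Resonance condition Im(Z)=0 gives ω₀ = 1/√(LC).
Step 2 — ω₀ = 1/√(0.0261·6.79e-06) = 2375 rad/s.
Step 3 — f₀ = ω₀/(2π) = 378.1 Hz.
Step 4 — Series Q: Q = ω₀L/R = 2375·0.0261/4510 = 0.01375.

(a) f₀ = 378.1 Hz  (b) Q = 0.01375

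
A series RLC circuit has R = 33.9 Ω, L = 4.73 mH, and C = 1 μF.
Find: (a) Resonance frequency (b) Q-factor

Step 1 — Resonance condition Im(Z)=0 gives ω₀ = 1/√(LC).
Step 2 — ω₀ = 1/√(0.00473·1e-06) = 1.454e+04 rad/s.
Step 3 — f₀ = ω₀/(2π) = 2314 Hz.
Step 4 — Series Q: Q = ω₀L/R = 1.454e+04·0.00473/33.9 = 2.029.

(a) f₀ = 2314 Hz  (b) Q = 2.029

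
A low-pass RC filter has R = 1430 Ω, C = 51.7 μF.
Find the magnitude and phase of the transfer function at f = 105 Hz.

Step 1 — Angular frequency: ω = 2π·105 = 659.7 rad/s.
Step 2 — Transfer function: H(jω) = 1/(1 + jωRC).
Step 3 — Denominator: 1 + jωRC = 1 + j·659.7·1430·5.17e-05 = 1 + j48.77.
Step 4 — H = 0.0004202 - j0.02049.
Step 5 — Magnitude: |H| = 0.0205 (-33.8 dB); phase: φ = -88.8°.

|H| = 0.0205 (-33.8 dB), φ = -88.8°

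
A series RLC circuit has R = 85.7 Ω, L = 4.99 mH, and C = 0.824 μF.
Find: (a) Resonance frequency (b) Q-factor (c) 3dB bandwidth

Step 1 — Resonance condition Im(Z)=0 gives ω₀ = 1/√(LC).
Step 2 — ω₀ = 1/√(0.00499·8.24e-07) = 1.56e+04 rad/s.
Step 3 — f₀ = ω₀/(2π) = 2482 Hz.
Step 4 — Series Q: Q = ω₀L/R = 1.56e+04·0.00499/85.7 = 0.908.
Step 5 — 3dB bandwidth: Δω = ω₀/Q = 1.717e+04 rad/s; BW = Δω/(2π) = 2733 Hz.

(a) f₀ = 2482 Hz  (b) Q = 0.908  (c) BW = 2733 Hz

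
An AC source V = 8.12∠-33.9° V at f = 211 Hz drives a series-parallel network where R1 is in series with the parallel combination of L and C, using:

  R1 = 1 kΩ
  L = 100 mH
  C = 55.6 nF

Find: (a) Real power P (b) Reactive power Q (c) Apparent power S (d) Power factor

Step 1 — Angular frequency: ω = 2π·f = 2π·211 = 1326 rad/s.
Step 2 — Component impedances:
  R1: Z = R = 1000 Ω
  L: Z = jωL = j·1326·0.1 = 0 + j132.6 Ω
  C: Z = 1/(jωC) = -j/(ω·C) = 0 - j1.357e+04 Ω
Step 3 — Parallel branch: L || C = 1/(1/L + 1/C) = 0 + j133.9 Ω.
Step 4 — Series with R1: Z_total = R1 + (L || C) = 1000 + j133.9 Ω = 1009∠7.6° Ω.
Step 5 — Source phasor: V = 8.12∠-33.9° V = 6.74 - j4.529 V.
Step 6 — Current: I = V / Z = 0.006025 - j0.005336 A = 0.008048∠-41.5° A.
Step 7 — Complex power: S = V·I* = 0.06477 + j0.008672 VA.
Step 8 — Real power: P = Re(S) = 0.06477 W.
Step 9 — Reactive power: Q = Im(S) = 0.008672 VAR.
Step 10 — Apparent power: |S| = 0.06535 VA.
Step 11 — Power factor: PF = P/|S| = 0.9912 (lagging).

(a) P = 0.06477 W  (b) Q = 0.008672 VAR  (c) S = 0.06535 VA  (d) PF = 0.9912 (lagging)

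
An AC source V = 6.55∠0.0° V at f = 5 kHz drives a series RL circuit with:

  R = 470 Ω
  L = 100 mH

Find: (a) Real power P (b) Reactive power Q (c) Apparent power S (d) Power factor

Step 1 — Angular frequency: ω = 2π·f = 2π·5000 = 3.142e+04 rad/s.
Step 2 — Component impedances:
  R: Z = R = 470 Ω
  L: Z = jωL = j·3.142e+04·0.1 = 0 + j3142 Ω
Step 3 — Series combination: Z_total = R + L = 470 + j3142 Ω = 3177∠81.5° Ω.
Step 4 — Source phasor: V = 6.55∠0.0° V = 6.55 V.
Step 5 — Current: I = V / Z = 0.0003051 - j0.002039 A = 0.002062∠-81.5° A.
Step 6 — Complex power: S = V·I* = 0.001998 + j0.01336 VA.
Step 7 — Real power: P = Re(S) = 0.001998 W.
Step 8 — Reactive power: Q = Im(S) = 0.01336 VAR.
Step 9 — Apparent power: |S| = 0.01351 VA.
Step 10 — Power factor: PF = P/|S| = 0.148 (lagging).

(a) P = 0.001998 W  (b) Q = 0.01336 VAR  (c) S = 0.01351 VA  (d) PF = 0.148 (lagging)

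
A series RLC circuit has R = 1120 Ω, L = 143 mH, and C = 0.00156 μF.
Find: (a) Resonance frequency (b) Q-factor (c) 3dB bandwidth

Step 1 — Resonance: ω₀ = 1/√(LC) = 1/√(0.143·1.56e-09) = 6.695e+04 rad/s.
Step 2 — f₀ = ω₀/(2π) = 1.066e+04 Hz.
Step 3 — Series Q: Q = ω₀L/R = 6.695e+04·0.143/1120 = 8.548.
Step 4 — Bandwidth: Δω = ω₀/Q = 7832 rad/s; BW = Δω/(2π) = 1247 Hz.

(a) f₀ = 1.066e+04 Hz  (b) Q = 8.548  (c) BW = 1247 Hz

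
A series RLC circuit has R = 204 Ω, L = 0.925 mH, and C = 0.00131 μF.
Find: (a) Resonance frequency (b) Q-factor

Step 1 — Resonance condition Im(Z)=0 gives ω₀ = 1/√(LC).
Step 2 — ω₀ = 1/√(0.000925·1.31e-09) = 9.084e+05 rad/s.
Step 3 — f₀ = ω₀/(2π) = 1.446e+05 Hz.
Step 4 — Series Q: Q = ω₀L/R = 9.084e+05·0.000925/204 = 4.119.

(a) f₀ = 1.446e+05 Hz  (b) Q = 4.119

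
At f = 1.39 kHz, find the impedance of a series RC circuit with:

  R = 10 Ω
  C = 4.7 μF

Step 1 — Angular frequency: ω = 2π·f = 2π·1390 = 8734 rad/s.
Step 2 — Component impedances:
  R: Z = R = 10 Ω
  C: Z = 1/(jωC) = -j/(ω·C) = 0 - j24.36 Ω
Step 3 — Series combination: Z_total = R + C = 10 - j24.36 Ω = 26.33∠-67.7° Ω.

Z = 10 - j24.36 Ω = 26.33∠-67.7° Ω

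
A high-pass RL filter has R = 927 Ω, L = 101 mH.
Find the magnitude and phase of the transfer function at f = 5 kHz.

Step 1 — Angular frequency: ω = 2π·5000 = 3.142e+04 rad/s.
Step 2 — Transfer function: H(jω) = jωL/(R + jωL).
Step 3 — Numerator jωL = j·3173; denominator R + jωL = 927 + j3173.
Step 4 — H = 0.9214 + j0.2692.
Step 5 — Magnitude: |H| = 0.9599 (-0.4 dB); phase: φ = 16.3°.

|H| = 0.9599 (-0.4 dB), φ = 16.3°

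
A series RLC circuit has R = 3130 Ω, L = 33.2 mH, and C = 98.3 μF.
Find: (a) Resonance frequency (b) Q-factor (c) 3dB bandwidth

Step 1 — Resonance: ω₀ = 1/√(LC) = 1/√(0.0332·9.83e-05) = 553.5 rad/s.
Step 2 — f₀ = ω₀/(2π) = 88.1 Hz.
Step 3 — Series Q: Q = ω₀L/R = 553.5·0.0332/3130 = 0.005871.
Step 4 — Bandwidth: Δω = ω₀/Q = 9.428e+04 rad/s; BW = Δω/(2π) = 1.5e+04 Hz.

(a) f₀ = 88.1 Hz  (b) Q = 0.005871  (c) BW = 1.5e+04 Hz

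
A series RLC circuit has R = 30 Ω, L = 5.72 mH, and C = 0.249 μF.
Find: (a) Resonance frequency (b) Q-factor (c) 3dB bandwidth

Step 1 — Resonance condition Im(Z)=0 gives ω₀ = 1/√(LC).
Step 2 — ω₀ = 1/√(0.00572·2.49e-07) = 2.65e+04 rad/s.
Step 3 — f₀ = ω₀/(2π) = 4217 Hz.
Step 4 — Series Q: Q = ω₀L/R = 2.65e+04·0.00572/30 = 5.052.
Step 5 — 3dB bandwidth: Δω = ω₀/Q = 5245 rad/s; BW = Δω/(2π) = 834.7 Hz.

(a) f₀ = 4217 Hz  (b) Q = 5.052  (c) BW = 834.7 Hz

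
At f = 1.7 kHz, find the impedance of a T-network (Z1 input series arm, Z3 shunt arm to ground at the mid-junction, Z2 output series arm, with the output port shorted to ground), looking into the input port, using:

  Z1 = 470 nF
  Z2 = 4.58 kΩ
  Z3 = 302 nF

Step 1 — Angular frequency: ω = 2π·f = 2π·1700 = 1.068e+04 rad/s.
Step 2 — Component impedances:
  Z1: Z = 1/(jωC) = -j/(ω·C) = 0 - j199.2 Ω
  Z2: Z = R = 4580 Ω
  Z3: Z = 1/(jωC) = -j/(ω·C) = 0 - j310 Ω
Step 3 — With the output port shorted to ground, the output series arm Z2 runs from the junction to ground; the shunt arm Z3 also runs from the junction to ground. They appear in parallel: Z3 || Z2 = 20.89 - j308.6 Ω.
Step 4 — Series with input arm Z1: Z_in = Z1 + (Z3 || Z2) = 20.89 - j507.8 Ω = 508.2∠-87.6° Ω.

Z = 20.89 - j507.8 Ω = 508.2∠-87.6° Ω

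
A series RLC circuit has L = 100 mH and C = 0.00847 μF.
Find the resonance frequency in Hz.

Step 1 — Resonance condition Im(Z)=0 gives ω₀ = 1/√(LC).
Step 2 — ω₀ = 1/√(0.1·8.47e-09) = 3.436e+04 rad/s.
Step 3 — f₀ = ω₀/(2π) = 5469 Hz.

f₀ = 5469 Hz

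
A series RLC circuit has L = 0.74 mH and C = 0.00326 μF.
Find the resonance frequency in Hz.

Step 1 — Resonance condition Im(Z)=0 gives ω₀ = 1/√(LC).
Step 2 — ω₀ = 1/√(0.00074·3.26e-09) = 6.438e+05 rad/s.
Step 3 — f₀ = ω₀/(2π) = 1.025e+05 Hz.

f₀ = 1.025e+05 Hz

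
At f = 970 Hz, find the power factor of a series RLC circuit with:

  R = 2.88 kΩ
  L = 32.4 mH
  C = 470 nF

Step 1 — Angular frequency: ω = 2π·f = 2π·970 = 6095 rad/s.
Step 2 — Component impedances:
  R: Z = R = 2880 Ω
  L: Z = jωL = j·6095·0.0324 = 0 + j197.5 Ω
  C: Z = 1/(jωC) = -j/(ω·C) = 0 - j349.1 Ω
Step 3 — Series combination: Z_total = R + L + C = 2880 - j151.6 Ω = 2884∠-3.0° Ω.
Step 4 — Power factor: PF = cos(φ) = Re(Z)/|Z| = 2880/2884 = 0.9986.
Step 5 — Type: Im(Z) = -151.6 ⇒ leading (phase φ = -3.0°).

PF = 0.9986 (leading, φ = -3.0°)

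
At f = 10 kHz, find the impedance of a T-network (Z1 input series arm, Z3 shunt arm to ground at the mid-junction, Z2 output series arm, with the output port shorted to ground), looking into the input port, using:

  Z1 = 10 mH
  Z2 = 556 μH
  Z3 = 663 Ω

Step 1 — Angular frequency: ω = 2π·f = 2π·1e+04 = 6.283e+04 rad/s.
Step 2 — Component impedances:
  Z1: Z = jωL = j·6.283e+04·0.01 = 0 + j628.3 Ω
  Z2: Z = jωL = j·6.283e+04·0.000556 = 0 + j34.93 Ω
  Z3: Z = R = 663 Ω
Step 3 — With the output port shorted to ground, the output series arm Z2 runs from the junction to ground; the shunt arm Z3 also runs from the junction to ground. They appear in parallel: Z3 || Z2 = 1.836 + j34.84 Ω.
Step 4 — Series with input arm Z1: Z_in = Z1 + (Z3 || Z2) = 1.836 + j663.2 Ω = 663.2∠89.8° Ω.

Z = 1.836 + j663.2 Ω = 663.2∠89.8° Ω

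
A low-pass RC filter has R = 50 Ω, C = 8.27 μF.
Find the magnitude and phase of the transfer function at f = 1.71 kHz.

Step 1 — Angular frequency: ω = 2π·1710 = 1.074e+04 rad/s.
Step 2 — Transfer function: H(jω) = 1/(1 + jωRC).
Step 3 — Denominator: 1 + jωRC = 1 + j·1.074e+04·50·8.27e-06 = 1 + j4.443.
Step 4 — H = 0.04822 - j0.2142.
Step 5 — Magnitude: |H| = 0.2196 (-13.2 dB); phase: φ = -77.3°.

|H| = 0.2196 (-13.2 dB), φ = -77.3°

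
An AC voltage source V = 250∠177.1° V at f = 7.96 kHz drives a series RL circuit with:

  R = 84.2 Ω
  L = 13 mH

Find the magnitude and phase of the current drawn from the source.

Step 1 — Angular frequency: ω = 2π·f = 2π·7960 = 5.001e+04 rad/s.
Step 2 — Component impedances:
  R: Z = R = 84.2 Ω
  L: Z = jωL = j·5.001e+04·0.013 = 0 + j650.2 Ω
Step 3 — Series combination: Z_total = R + L = 84.2 + j650.2 Ω = 655.6∠82.6° Ω.
Step 4 — Source phasor: V = 250∠177.1° V = -249.7 + j12.65 V.
Step 5 — Ohm's law: I = V / Z_total = (-249.7 + j12.65) / (84.2 + j650.2) = -0.02978 + j0.3802 A.
Step 6 — Convert to polar: |I| = 0.3813 A, ∠I = 94.5°.

I = 0.3813∠94.5° A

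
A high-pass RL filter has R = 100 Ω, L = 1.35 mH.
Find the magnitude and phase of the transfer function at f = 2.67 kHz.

Step 1 — Angular frequency: ω = 2π·2670 = 1.678e+04 rad/s.
Step 2 — Transfer function: H(jω) = jωL/(R + jωL).
Step 3 — Numerator jωL = j·22.65; denominator R + jωL = 100 + j22.65.
Step 4 — H = 0.04879 + j0.2154.
Step 5 — Magnitude: |H| = 0.2209 (-13.1 dB); phase: φ = 77.2°.

|H| = 0.2209 (-13.1 dB), φ = 77.2°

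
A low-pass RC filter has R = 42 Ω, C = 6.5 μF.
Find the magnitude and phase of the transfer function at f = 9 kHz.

Step 1 — Angular frequency: ω = 2π·9000 = 5.655e+04 rad/s.
Step 2 — Transfer function: H(jω) = 1/(1 + jωRC).
Step 3 — Denominator: 1 + jωRC = 1 + j·5.655e+04·42·6.5e-06 = 1 + j15.44.
Step 4 — H = 0.004178 - j0.06451.
Step 5 — Magnitude: |H| = 0.06464 (-23.8 dB); phase: φ = -86.3°.

|H| = 0.06464 (-23.8 dB), φ = -86.3°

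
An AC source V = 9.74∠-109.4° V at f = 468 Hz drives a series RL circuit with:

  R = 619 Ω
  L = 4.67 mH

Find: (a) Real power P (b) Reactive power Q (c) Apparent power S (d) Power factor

Step 1 — Angular frequency: ω = 2π·f = 2π·468 = 2941 rad/s.
Step 2 — Component impedances:
  R: Z = R = 619 Ω
  L: Z = jωL = j·2941·0.00467 = 0 + j13.73 Ω
Step 3 — Series combination: Z_total = R + L = 619 + j13.73 Ω = 619.2∠1.3° Ω.
Step 4 — Source phasor: V = 9.74∠-109.4° V = -3.235 - j9.187 V.
Step 5 — Current: I = V / Z = -0.005553 - j0.01472 A = 0.01573∠-110.7° A.
Step 6 — Complex power: S = V·I* = 0.1532 + j0.003398 VA.
Step 7 — Real power: P = Re(S) = 0.1532 W.
Step 8 — Reactive power: Q = Im(S) = 0.003398 VAR.
Step 9 — Apparent power: |S| = 0.1532 VA.
Step 10 — Power factor: PF = P/|S| = 0.9998 (lagging).

(a) P = 0.1532 W  (b) Q = 0.003398 VAR  (c) S = 0.1532 VA  (d) PF = 0.9998 (lagging)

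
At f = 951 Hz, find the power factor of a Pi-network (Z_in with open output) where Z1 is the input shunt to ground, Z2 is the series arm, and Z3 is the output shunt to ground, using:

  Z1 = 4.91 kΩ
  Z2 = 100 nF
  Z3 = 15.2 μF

Step 1 — Angular frequency: ω = 2π·f = 2π·951 = 5975 rad/s.
Step 2 — Component impedances:
  Z1: Z = R = 4910 Ω
  Z2: Z = 1/(jωC) = -j/(ω·C) = 0 - j1674 Ω
  Z3: Z = 1/(jωC) = -j/(ω·C) = 0 - j11.01 Ω
Step 3 — With open output, the series arm Z2 and the output shunt Z3 appear in series to ground: Z2 + Z3 = 0 - j1685 Ω.
Step 4 — Parallel with input shunt Z1: Z_in = Z1 || (Z2 + Z3) = 517.1 - j1507 Ω = 1593∠-71.1° Ω.
Step 5 — Power factor: PF = cos(φ) = Re(Z)/|Z| = 517.09/1593.4 = 0.3245.
Step 6 — Type: Im(Z) = -1507 ⇒ leading (phase φ = -71.1°).

PF = 0.3245 (leading, φ = -71.1°)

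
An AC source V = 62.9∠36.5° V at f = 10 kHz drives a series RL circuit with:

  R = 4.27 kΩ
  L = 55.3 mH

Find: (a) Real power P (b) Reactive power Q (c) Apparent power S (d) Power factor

Step 1 — Angular frequency: ω = 2π·f = 2π·1e+04 = 6.283e+04 rad/s.
Step 2 — Component impedances:
  R: Z = R = 4270 Ω
  L: Z = jωL = j·6.283e+04·0.0553 = 0 + j3475 Ω
Step 3 — Series combination: Z_total = R + L = 4270 + j3475 Ω = 5505∠39.1° Ω.
Step 4 — Source phasor: V = 62.9∠36.5° V = 50.56 + j37.41 V.
Step 5 — Current: I = V / Z = 0.01141 - j0.0005255 A = 0.01143∠-2.6° A.
Step 6 — Complex power: S = V·I* = 0.5574 + j0.4536 VA.
Step 7 — Real power: P = Re(S) = 0.5574 W.
Step 8 — Reactive power: Q = Im(S) = 0.4536 VAR.
Step 9 — Apparent power: |S| = 0.7187 VA.
Step 10 — Power factor: PF = P/|S| = 0.7756 (lagging).

(a) P = 0.5574 W  (b) Q = 0.4536 VAR  (c) S = 0.7187 VA  (d) PF = 0.7756 (lagging)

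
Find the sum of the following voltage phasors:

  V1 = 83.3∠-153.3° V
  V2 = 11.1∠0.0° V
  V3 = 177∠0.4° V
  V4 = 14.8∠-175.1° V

Step 1 — Convert each phasor to rectangular form:
  V1 = 83.3·(cos(-153.3°) + j·sin(-153.3°)) = -74.42 - j37.43 V
  V2 = 11.1·(cos(0.0°) + j·sin(0.0°)) = 11.1 V
  V3 = 177·(cos(0.4°) + j·sin(0.4°)) = 177 + j1.236 V
  V4 = 14.8·(cos(-175.1°) + j·sin(-175.1°)) = -14.75 - j1.264 V
Step 2 — Sum components: V_total = 98.93 - j37.46 V.
Step 3 — Convert to polar: |V_total| = 105.8 V, ∠V_total = -20.7°.

V_total = 105.8∠-20.7° V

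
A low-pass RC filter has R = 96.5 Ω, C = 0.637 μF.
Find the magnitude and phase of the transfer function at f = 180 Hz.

Step 1 — Angular frequency: ω = 2π·180 = 1131 rad/s.
Step 2 — Transfer function: H(jω) = 1/(1 + jωRC).
Step 3 — Denominator: 1 + jωRC = 1 + j·1131·96.5·6.37e-07 = 1 + j0.06952.
Step 4 — H = 0.9952 - j0.06919.
Step 5 — Magnitude: |H| = 0.9976 (-0.0 dB); phase: φ = -4.0°.

|H| = 0.9976 (-0.0 dB), φ = -4.0°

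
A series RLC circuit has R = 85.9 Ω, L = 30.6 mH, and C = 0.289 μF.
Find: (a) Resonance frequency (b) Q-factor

Step 1 — Resonance condition Im(Z)=0 gives ω₀ = 1/√(LC).
Step 2 — ω₀ = 1/√(0.0306·2.89e-07) = 1.063e+04 rad/s.
Step 3 — f₀ = ω₀/(2π) = 1692 Hz.
Step 4 — Series Q: Q = ω₀L/R = 1.063e+04·0.0306/85.9 = 3.788.

(a) f₀ = 1692 Hz  (b) Q = 3.788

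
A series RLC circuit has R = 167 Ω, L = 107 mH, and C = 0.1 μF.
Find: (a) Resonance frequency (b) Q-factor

Step 1 — Resonance condition Im(Z)=0 gives ω₀ = 1/√(LC).
Step 2 — ω₀ = 1/√(0.107·1e-07) = 9667 rad/s.
Step 3 — f₀ = ω₀/(2π) = 1539 Hz.
Step 4 — Series Q: Q = ω₀L/R = 9667·0.107/167 = 6.194.

(a) f₀ = 1539 Hz  (b) Q = 6.194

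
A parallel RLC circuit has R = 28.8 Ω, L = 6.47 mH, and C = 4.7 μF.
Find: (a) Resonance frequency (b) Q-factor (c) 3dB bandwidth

Step 1 — Resonance: ω₀ = 1/√(LC) = 1/√(0.00647·4.7e-06) = 5735 rad/s.
Step 2 — f₀ = ω₀/(2π) = 912.7 Hz.
Step 3 — Parallel Q: Q = R/(ω₀L) = 28.8/(5735·0.00647) = 0.7762.
Step 4 — Bandwidth: Δω = ω₀/Q = 7388 rad/s; BW = Δω/(2π) = 1176 Hz.

(a) f₀ = 912.7 Hz  (b) Q = 0.7762  (c) BW = 1176 Hz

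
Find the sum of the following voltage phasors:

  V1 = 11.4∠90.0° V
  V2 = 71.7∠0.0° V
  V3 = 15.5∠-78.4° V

Step 1 — Convert each phasor to rectangular form:
  V1 = 11.4·(cos(90.0°) + j·sin(90.0°)) = 0 + j11.4 V
  V2 = 71.7·(cos(0.0°) + j·sin(0.0°)) = 71.7 V
  V3 = 15.5·(cos(-78.4°) + j·sin(-78.4°)) = 3.117 - j15.18 V
Step 2 — Sum components: V_total = 74.82 - j3.783 V.
Step 3 — Convert to polar: |V_total| = 74.91 V, ∠V_total = -2.9°.

V_total = 74.91∠-2.9° V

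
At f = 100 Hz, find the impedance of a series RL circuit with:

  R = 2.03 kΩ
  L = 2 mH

Step 1 — Angular frequency: ω = 2π·f = 2π·100 = 628.3 rad/s.
Step 2 — Component impedances:
  R: Z = R = 2030 Ω
  L: Z = jωL = j·628.3·0.002 = 0 + j1.257 Ω
Step 3 — Series combination: Z_total = R + L = 2030 + j1.257 Ω = 2030∠0.0° Ω.

Z = 2030 + j1.257 Ω = 2030∠0.0° Ω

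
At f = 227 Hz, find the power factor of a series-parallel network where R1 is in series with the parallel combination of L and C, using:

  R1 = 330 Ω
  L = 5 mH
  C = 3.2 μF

Step 1 — Angular frequency: ω = 2π·f = 2π·227 = 1426 rad/s.
Step 2 — Component impedances:
  R1: Z = R = 330 Ω
  L: Z = jωL = j·1426·0.005 = 0 + j7.131 Ω
  C: Z = 1/(jωC) = -j/(ω·C) = 0 - j219.1 Ω
Step 3 — Parallel branch: L || C = 1/(1/L + 1/C) = 0 + j7.371 Ω.
Step 4 — Series with R1: Z_total = R1 + (L || C) = 330 + j7.371 Ω = 330.1∠1.3° Ω.
Step 5 — Power factor: PF = cos(φ) = Re(Z)/|Z| = 330/330.08 = 0.9998.
Step 6 — Type: Im(Z) = 7.371 ⇒ lagging (phase φ = 1.3°).

PF = 0.9998 (lagging, φ = 1.3°)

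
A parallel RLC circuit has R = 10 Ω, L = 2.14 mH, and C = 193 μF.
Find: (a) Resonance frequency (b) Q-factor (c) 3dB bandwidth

Step 1 — Resonance: ω₀ = 1/√(LC) = 1/√(0.00214·0.000193) = 1556 rad/s.
Step 2 — f₀ = ω₀/(2π) = 247.6 Hz.
Step 3 — Parallel Q: Q = R/(ω₀L) = 10/(1556·0.00214) = 3.003.
Step 4 — Bandwidth: Δω = ω₀/Q = 518.1 rad/s; BW = Δω/(2π) = 82.46 Hz.

(a) f₀ = 247.6 Hz  (b) Q = 3.003  (c) BW = 82.46 Hz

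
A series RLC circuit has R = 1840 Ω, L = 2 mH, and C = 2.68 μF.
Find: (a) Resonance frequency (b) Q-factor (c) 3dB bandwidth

Step 1 — Resonance condition Im(Z)=0 gives ω₀ = 1/√(LC).
Step 2 — ω₀ = 1/√(0.002·2.68e-06) = 1.366e+04 rad/s.
Step 3 — f₀ = ω₀/(2π) = 2174 Hz.
Step 4 — Series Q: Q = ω₀L/R = 1.366e+04·0.002/1840 = 0.01485.
Step 5 — 3dB bandwidth: Δω = ω₀/Q = 9.2e+05 rad/s; BW = Δω/(2π) = 1.464e+05 Hz.

(a) f₀ = 2174 Hz  (b) Q = 0.01485  (c) BW = 1.464e+05 Hz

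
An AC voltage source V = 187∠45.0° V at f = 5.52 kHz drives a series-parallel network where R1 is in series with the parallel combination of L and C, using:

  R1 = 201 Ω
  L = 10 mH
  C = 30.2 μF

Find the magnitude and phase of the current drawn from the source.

Step 1 — Angular frequency: ω = 2π·f = 2π·5520 = 3.468e+04 rad/s.
Step 2 — Component impedances:
  R1: Z = R = 201 Ω
  L: Z = jωL = j·3.468e+04·0.01 = 0 + j346.8 Ω
  C: Z = 1/(jωC) = -j/(ω·C) = 0 - j0.9547 Ω
Step 3 — Parallel branch: L || C = 1/(1/L + 1/C) = 0 - j0.9574 Ω.
Step 4 — Series with R1: Z_total = R1 + (L || C) = 201 - j0.9574 Ω = 201∠-0.3° Ω.
Step 5 — Source phasor: V = 187∠45.0° V = 132.2 + j132.2 V.
Step 6 — Ohm's law: I = V / Z_total = (132.2 + j132.2) / (201 - j0.9574) = 0.6547 + j0.661 A.
Step 7 — Convert to polar: |I| = 0.9303 A, ∠I = 45.3°.

I = 0.9303∠45.3° A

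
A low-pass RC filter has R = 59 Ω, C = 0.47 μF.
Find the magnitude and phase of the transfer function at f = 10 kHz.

Step 1 — Angular frequency: ω = 2π·1e+04 = 6.283e+04 rad/s.
Step 2 — Transfer function: H(jω) = 1/(1 + jωRC).
Step 3 — Denominator: 1 + jωRC = 1 + j·6.283e+04·59·4.7e-07 = 1 + j1.742.
Step 4 — H = 0.2478 - j0.4317.
Step 5 — Magnitude: |H| = 0.4978 (-6.1 dB); phase: φ = -60.1°.

|H| = 0.4978 (-6.1 dB), φ = -60.1°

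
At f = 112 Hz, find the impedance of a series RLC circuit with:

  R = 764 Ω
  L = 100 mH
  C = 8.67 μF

Step 1 — Angular frequency: ω = 2π·f = 2π·112 = 703.7 rad/s.
Step 2 — Component impedances:
  R: Z = R = 764 Ω
  L: Z = jωL = j·703.7·0.1 = 0 + j70.37 Ω
  C: Z = 1/(jωC) = -j/(ω·C) = 0 - j163.9 Ω
Step 3 — Series combination: Z_total = R + L + C = 764 - j93.53 Ω = 769.7∠-7.0° Ω.

Z = 764 - j93.53 Ω = 769.7∠-7.0° Ω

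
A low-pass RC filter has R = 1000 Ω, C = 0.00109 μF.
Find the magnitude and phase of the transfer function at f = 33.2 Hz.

Step 1 — Angular frequency: ω = 2π·33.2 = 208.6 rad/s.
Step 2 — Transfer function: H(jω) = 1/(1 + jωRC).
Step 3 — Denominator: 1 + jωRC = 1 + j·208.6·1000·1.09e-09 = 1 + j0.0002274.
Step 4 — H = 1 - j0.0002274.
Step 5 — Magnitude: |H| = 1 (-0.0 dB); phase: φ = -0.0°.

|H| = 1 (-0.0 dB), φ = -0.0°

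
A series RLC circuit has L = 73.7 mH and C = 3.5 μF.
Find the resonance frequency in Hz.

Step 1 — Resonance condition Im(Z)=0 gives ω₀ = 1/√(LC).
Step 2 — ω₀ = 1/√(0.0737·3.5e-06) = 1969 rad/s.
Step 3 — f₀ = ω₀/(2π) = 313.4 Hz.

f₀ = 313.4 Hz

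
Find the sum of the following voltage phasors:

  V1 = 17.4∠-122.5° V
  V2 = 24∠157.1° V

Step 1 — Convert each phasor to rectangular form:
  V1 = 17.4·(cos(-122.5°) + j·sin(-122.5°)) = -9.349 - j14.68 V
  V2 = 24·(cos(157.1°) + j·sin(157.1°)) = -22.11 + j9.339 V
Step 2 — Sum components: V_total = -31.46 - j5.336 V.
Step 3 — Convert to polar: |V_total| = 31.91 V, ∠V_total = -170.4°.

V_total = 31.91∠-170.4° V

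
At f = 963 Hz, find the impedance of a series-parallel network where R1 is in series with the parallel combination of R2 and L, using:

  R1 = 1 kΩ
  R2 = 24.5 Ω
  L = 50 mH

Step 1 — Angular frequency: ω = 2π·f = 2π·963 = 6051 rad/s.
Step 2 — Component impedances:
  R1: Z = R = 1000 Ω
  R2: Z = R = 24.5 Ω
  L: Z = jωL = j·6051·0.05 = 0 + j302.5 Ω
Step 3 — Parallel branch: R2 || L = 1/(1/R2 + 1/L) = 24.34 + j1.971 Ω.
Step 4 — Series with R1: Z_total = R1 + (R2 || L) = 1024 + j1.971 Ω = 1024∠0.1° Ω.

Z = 1024 + j1.971 Ω = 1024∠0.1° Ω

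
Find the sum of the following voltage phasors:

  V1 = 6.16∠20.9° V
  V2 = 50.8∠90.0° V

Step 1 — Convert each phasor to rectangular form:
  V1 = 6.16·(cos(20.9°) + j·sin(20.9°)) = 5.755 + j2.198 V
  V2 = 50.8·(cos(90.0°) + j·sin(90.0°)) = 0 + j50.8 V
Step 2 — Sum components: V_total = 5.755 + j53 V.
Step 3 — Convert to polar: |V_total| = 53.31 V, ∠V_total = 83.8°.

V_total = 53.31∠83.8° V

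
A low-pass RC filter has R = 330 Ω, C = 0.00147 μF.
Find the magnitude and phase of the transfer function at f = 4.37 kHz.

Step 1 — Angular frequency: ω = 2π·4370 = 2.746e+04 rad/s.
Step 2 — Transfer function: H(jω) = 1/(1 + jωRC).
Step 3 — Denominator: 1 + jωRC = 1 + j·2.746e+04·330·1.47e-09 = 1 + j0.01332.
Step 4 — H = 0.9998 - j0.01332.
Step 5 — Magnitude: |H| = 0.9999 (-0.0 dB); phase: φ = -0.8°.

|H| = 0.9999 (-0.0 dB), φ = -0.8°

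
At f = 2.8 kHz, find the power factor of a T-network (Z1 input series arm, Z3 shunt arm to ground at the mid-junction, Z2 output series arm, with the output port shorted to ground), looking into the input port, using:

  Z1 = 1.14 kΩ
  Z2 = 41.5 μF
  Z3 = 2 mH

Step 1 — Angular frequency: ω = 2π·f = 2π·2800 = 1.759e+04 rad/s.
Step 2 — Component impedances:
  Z1: Z = R = 1140 Ω
  Z2: Z = 1/(jωC) = -j/(ω·C) = 0 - j1.37 Ω
  Z3: Z = jωL = j·1.759e+04·0.002 = 0 + j35.19 Ω
Step 3 — With the output port shorted to ground, the output series arm Z2 runs from the junction to ground; the shunt arm Z3 also runs from the junction to ground. They appear in parallel: Z3 || Z2 = 0 - j1.425 Ω.
Step 4 — Series with input arm Z1: Z_in = Z1 + (Z3 || Z2) = 1140 - j1.425 Ω = 1140∠-0.1° Ω.
Step 5 — Power factor: PF = cos(φ) = Re(Z)/|Z| = 1140/1140 = 1.
Step 6 — Type: Im(Z) = -1.425 ⇒ leading (phase φ = -0.1°).

PF = 1 (leading, φ = -0.1°)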